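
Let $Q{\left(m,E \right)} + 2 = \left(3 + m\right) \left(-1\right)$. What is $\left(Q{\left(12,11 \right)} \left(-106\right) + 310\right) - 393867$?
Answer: $-391755$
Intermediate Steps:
$Q{\left(m,E \right)} = -5 - m$ ($Q{\left(m,E \right)} = -2 + \left(3 + m\right) \left(-1\right) = -2 - \left(3 + m\right) = -5 - m$)
$\left(Q{\left(12,11 \right)} \left(-106\right) + 310\right) - 393867 = \left(\left(-5 - 12\right) \left(-106\right) + 310\right) - 393867 = \left(\left(-17\right) \left(-106\right) + 310\right) - 393867 = \left(1802 + 310\right) - 393867 = 2112 - 393867 = -391755$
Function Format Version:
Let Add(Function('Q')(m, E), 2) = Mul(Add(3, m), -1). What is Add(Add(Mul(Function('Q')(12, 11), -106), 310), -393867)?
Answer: -391755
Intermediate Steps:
Function('Q')(m, E) = Add(-5, Mul(-1, m)) (Function('Q')(m, E) = Add(-2, Mul(Add(3, m), -1)) = Add(-2, Add(-3, Mul(-1, m))) = Add(-5, Mul(-1, m)))
Add(Add(Mul(Function('Q')(12, 11), -106), 310), -393867) = Add(Add(Mul(Add(-5, Mul(-1, 12)), -106), 310), -393867) = Add(Add(Mul(Add(-5, -12), -106), 310), -393867) = Add(Add(Mul(-17, -106), 310), -393867) = Add(Add(1802, 310), -393867) = Add(2112, -393867) = -391755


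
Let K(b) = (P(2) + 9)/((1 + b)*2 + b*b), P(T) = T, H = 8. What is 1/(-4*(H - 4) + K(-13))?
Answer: -145/2309 ≈ -0.062798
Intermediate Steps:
K(b) = 11/(2 + b² + 2*b) (K(b) = (2 + 9)/((1 + b)*2 + b*b) = 11/((2 + 2*b) + b²) = 11/(2 + b² + 2*b))
1/(-4*(H - 4) + K(-13)) = 1/(-4*(8 - 4) + 11/(2 + (-13)² + 2*(-13))) = 1/(-4*4 + 11/(2 + 169 - 26)) = 1/(-16 + 11/145) = 1/(-2309/145) = -145/2309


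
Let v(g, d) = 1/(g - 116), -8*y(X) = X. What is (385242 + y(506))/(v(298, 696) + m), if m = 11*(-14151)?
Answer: -140205065/56660602 ≈ -2.4745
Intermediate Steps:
y(X) = -X/8
v(g, d) = 1/(-116 + g)
m = -155661
(385242 + y(506))/(v(298, 696) + m) = (385242 - 1/8*506)/(1/(-116 + 298) - 155661) = (385242 - 253/4)/(1/182 - 155661) = 1540715/(4*(1/182 - 155661)) = 1540715/(4*(-28330301/182)) = (1540715/4)*(-182/28330301) = -140205065/56660602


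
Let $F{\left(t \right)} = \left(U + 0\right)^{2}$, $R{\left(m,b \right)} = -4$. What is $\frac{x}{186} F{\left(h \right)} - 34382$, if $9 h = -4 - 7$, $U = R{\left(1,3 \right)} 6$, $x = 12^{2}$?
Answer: $- \frac{1052018}{31} \approx -33936.0$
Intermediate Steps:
$x = 144$
$U = -24$ ($U = \left(-4\right) 6 = -24$)
$h = - \frac{11}{9}$ ($h = \frac{-4 - 7}{9} = \frac{1}{9} \left(-11\right) = - \frac{11}{9} \approx -1.2222$)
$F{\left(t \right)} = 576$ ($F{\left(t \right)} = \left(-24 + 0\right)^{2} = \left(-24\right)^{2} = 576$)
$\frac{x}{186} F{\left(h \right)} - 34382 = \frac{144}{186} \cdot 576 - 34382 = 144 \cdot \frac{1}{186} \cdot 576 - 34382 = \frac{24}{31} \cdot 576 - 34382 = \frac{13824}{31} - 34382 = - \frac{1052018}{31}$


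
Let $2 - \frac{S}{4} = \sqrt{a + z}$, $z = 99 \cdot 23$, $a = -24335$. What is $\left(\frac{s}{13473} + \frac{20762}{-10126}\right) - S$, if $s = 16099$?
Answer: $- \frac{604064368}{68213799} + 4 i \sqrt{22058} \approx -8.8555 + 594.08 i$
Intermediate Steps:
$z = 2277$
$S = 8 - 4 i \sqrt{22058}$ ($S = 8 - 4 \sqrt{-24335 + 2277} = 8 - 4 \sqrt{-22058} = 8 - 4 i \sqrt{22058} \approx 8.0 - 594.08 i$)
$\left(\frac{s}{13473} + \frac{20762}{-10126}\right) - S = \left(\frac{16099}{13473} + \frac{20762}{-10126}\right) - \left(8 - 4 i \sqrt{22058}\right) = \left(16099 \cdot \frac{1}{13473} + 20762 \left(- \frac{1}{10126}\right)\right) - \left(8 - 4 i \sqrt{22058}\right) = \left(\frac{16099}{13473} - \frac{10381}{5063}\right) - \left(8 - 4 i \sqrt{22058}\right) = - \frac{58353976}{68213799} - \left(8 - 4 i \sqrt{22058}\right) = - \frac{604064368}{68213799} + 4 i \sqrt{22058}$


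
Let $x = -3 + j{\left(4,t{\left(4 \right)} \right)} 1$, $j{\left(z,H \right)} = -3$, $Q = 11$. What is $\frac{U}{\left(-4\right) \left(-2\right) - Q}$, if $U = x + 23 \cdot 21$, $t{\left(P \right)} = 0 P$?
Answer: $-159$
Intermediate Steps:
$t{\left(P \right)} = 0$
$x = -6$ ($x = -3 - 3 = -6$)
$U = 477$ ($U = -6 + 23 \cdot 21 = -6 + 483 = 477$)
$\frac{U}{\left(-4\right) \left(-2\right) - Q} = \frac{477}{\left(-4\right) \left(-2\right) - 11} = \frac{477}{8 - 11} = \frac{477}{-3} = 477 \left(- \frac{1}{3}\right) = -159$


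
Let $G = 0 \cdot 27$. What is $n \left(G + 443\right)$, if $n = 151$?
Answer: $66893$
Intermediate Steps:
$G = 0$
$n \left(G + 443\right) = 151 \left(0 + 443\right) = 151 \cdot 443 = 66893$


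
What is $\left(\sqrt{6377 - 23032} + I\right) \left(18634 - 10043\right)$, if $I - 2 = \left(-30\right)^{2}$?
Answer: $7749082 + 8591 i \sqrt{16655} \approx 7.7491 \cdot 10^{6} + 1.1087 \cdot 10^{6} i$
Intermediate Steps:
$I = 902$ ($I = 2 + \left(-30\right)^{2} = 2 + 900 = 902$)
$\left(\sqrt{6377 - 23032} + I\right) \left(18634 - 10043\right) = \left(\sqrt{6377 - 23032} + 902\right) \left(18634 - 10043\right) = \left(\sqrt{-16655} + 902\right) 8591 = \left(i \sqrt{16655} + 902\right) 8591 = \left(902 + i \sqrt{16655}\right) 8591 = 7749082 + 8591 i \sqrt{16655}$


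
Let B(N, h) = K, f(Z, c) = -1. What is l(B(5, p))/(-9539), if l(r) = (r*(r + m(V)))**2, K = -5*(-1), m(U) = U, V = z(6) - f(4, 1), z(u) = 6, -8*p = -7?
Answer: -3600/9539 ≈ -0.37740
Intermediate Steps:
p = 7/8 (p = -1/8*(-7) = 7/8 ≈ 0.87500)
V = 7 (V = 6 - 1*(-1) = 6 + 1 = 7)
K = 5
B(N, h) = 5
l(r) = r**2*(7 + r)**2 (l(r) = (r*(r + 7))**2 = (r*(7 + r))**2 = r**2*(7 + r)**2)
l(B(5, p))/(-9539) = (5**2*(7 + 5)**2)/(-9539) = (25*12**2)*(-1/9539) = (25*144)*(-1/9539) = 3600*(-1/9539) = -3600/9539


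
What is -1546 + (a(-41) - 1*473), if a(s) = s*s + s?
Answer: -379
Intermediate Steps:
a(s) = s + s² (a(s) = s² + s = s + s²)
-1546 + (a(-41) - 1*473) = -1546 + (-41*(1 - 41) - 1*473) = -1546 + (-41*(-40) - 473) = -1546 + (1640 - 473) = -1546 + 1167 = -379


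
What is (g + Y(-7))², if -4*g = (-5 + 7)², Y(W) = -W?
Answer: 36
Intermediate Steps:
g = -1 (g = -(-5 + 7)²/4 = -¼*2² = -¼*4 = -1)
(g + Y(-7))² = (-1 - 1*(-7))² = (-1 + 7)² = 6² = 36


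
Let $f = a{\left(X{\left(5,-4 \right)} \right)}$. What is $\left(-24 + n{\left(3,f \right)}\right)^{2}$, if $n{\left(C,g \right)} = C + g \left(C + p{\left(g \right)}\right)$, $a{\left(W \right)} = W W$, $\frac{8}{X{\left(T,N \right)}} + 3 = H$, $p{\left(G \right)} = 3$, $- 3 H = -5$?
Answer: $38025$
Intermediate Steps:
$H = \frac{5}{3}$ ($H = \left(- \frac{1}{3}\right) \left(-5\right) = \frac{5}{3} \approx 1.6667$)
$X{\left(T,N \right)} = -6$ ($X{\left(T,N \right)} = \frac{8}{-3 + \frac{5}{3}} = \frac{8}{- \frac{4}{3}} = 8 \left(- \frac{3}{4}\right) = -6$)
$a{\left(W \right)} = W^{2}$
$f = 36$ ($f = \left(-6\right)^{2} = 36$)
$n{\left(C,g \right)} = C + g \left(3 + C\right)$ ($n{\left(C,g \right)} = C + g \left(C + 3\right) = C + g \left(3 + C\right)$)
$\left(-24 + n{\left(3,f \right)}\right)^{2} = \left(-24 + \left(3 + 3 \cdot 36 + 3 \cdot 36\right)\right)^{2} = \left(-24 + \left(3 + 108 + 108\right)\right)^{2} = \left(-24 + 219\right)^{2} = 195^{2} = 38025$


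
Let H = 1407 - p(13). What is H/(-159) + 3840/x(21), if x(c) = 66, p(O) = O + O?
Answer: 86569/1749 ≈ 49.496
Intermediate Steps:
p(O) = 2*O
H = 1381 (H = 1407 - 2*13 = 1407 - 1*26 = 1407 - 26 = 1381)
H/(-159) + 3840/x(21) = 1381/(-159) + 3840/66 = 1381*(-1/159) + 3840*(1/66) = -1381/159 + 640/11 = 86569/1749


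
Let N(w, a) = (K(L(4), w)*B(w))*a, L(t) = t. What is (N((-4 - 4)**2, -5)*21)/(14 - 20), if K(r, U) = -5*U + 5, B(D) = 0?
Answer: 0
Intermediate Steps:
K(r, U) = 5 - 5*U
N(w, a) = 0 (N(w, a) = ((5 - 5*w)*0)*a = 0*a = 0)
(N((-4 - 4)**2, -5)*21)/(14 - 20) = (0*21)/(14 - 20) = 0/(-6) = 0*(-1/6) = 0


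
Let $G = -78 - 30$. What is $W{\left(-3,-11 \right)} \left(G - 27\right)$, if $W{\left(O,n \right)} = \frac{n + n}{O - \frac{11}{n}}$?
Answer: $-1485$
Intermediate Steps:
$G = -108$
$W{\left(O,n \right)} = \frac{2 n}{O - \frac{11}{n}}$
$W{\left(-3,-11 \right)} \left(G - 27\right) = \frac{2 \left(-11\right)^{2}}{-11 - -33} \left(-108 - 27\right) = 2 \cdot 121 \frac{1}{-11 + 33} \left(-108 - 27\right) = 2 \cdot 121 \cdot \frac{1}{22} \left(-135\right) = 11 \left(-135\right) = -1485$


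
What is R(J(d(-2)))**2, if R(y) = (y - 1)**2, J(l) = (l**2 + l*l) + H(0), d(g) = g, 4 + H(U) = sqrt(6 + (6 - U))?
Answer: 873 + 504*sqrt(3) ≈ 1746.0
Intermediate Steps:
H(U) = -4 + sqrt(12 - U) (H(U) = -4 + sqrt(6 + (6 - U)) = -4 + sqrt(12 - U))
J(l) = -4 + 2*sqrt(3) + 2*l**2 (J(l) = (l**2 + l*l) + (-4 + sqrt(12 - 1*0)) = (l**2 + l**2) + (-4 + sqrt(12 + 0)) = 2*l**2 + (-4 + sqrt(12)) = 2*l**2 + (-4 + 2*sqrt(3)) = -4 + 2*sqrt(3) + 2*l**2)
R(y) = (-1 + y)**2
R(J(d(-2)))**2 = ((-1 + (-4 + 2*sqrt(3) + 2*(-2)**2))**2)**2 = ((-1 + (-4 + 2*sqrt(3) + 2*4))**2)**2 = ((-1 + (-4 + 2*sqrt(3) + 8))**2)**2 = ((-1 + (4 + 2*sqrt(3)))**2)**2 = ((3 + 2*sqrt(3))**2)**2 = (3 + 2*sqrt(3))**4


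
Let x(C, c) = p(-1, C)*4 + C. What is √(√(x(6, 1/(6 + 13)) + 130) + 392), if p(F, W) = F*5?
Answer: √(392 + 2*√29) ≈ 20.069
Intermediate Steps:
p(F, W) = 5*F
x(C, c) = -20 + C (x(C, c) = (5*(-1))*4 + C = -5*4 + C = -20 + C)
√(√(x(6, 1/(6 + 13)) + 130) + 392) = √(√((-20 + 6) + 130) + 392) = √(√(-14 + 130) + 392) = √(√116 + 392) = √(2*√29 + 392) = √(392 + 2*√29)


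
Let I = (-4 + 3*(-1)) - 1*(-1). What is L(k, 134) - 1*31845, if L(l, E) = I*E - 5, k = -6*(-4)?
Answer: -32654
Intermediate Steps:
k = 24
I = -6 (I = (-4 - 3) + 1 = -7 + 1 = -6)
L(l, E) = -5 - 6*E (L(l, E) = -6*E - 5 = -5 - 6*E)
L(k, 134) - 1*31845 = (-5 - 6*134) - 1*31845 = (-5 - 804) - 31845 = -809 - 31845 = -32654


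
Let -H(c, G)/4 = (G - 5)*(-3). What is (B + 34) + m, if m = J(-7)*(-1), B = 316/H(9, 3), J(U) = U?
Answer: 167/6 ≈ 27.833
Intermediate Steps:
H(c, G) = -60 + 12*G (H(c, G) = -4*(G - 5)*(-3) = -4*(-5 + G)*(-3) = -4*(15 - 3*G) = -60 + 12*G)
B = -79/6 (B = 316/(-60 + 12*3) = 316/(-60 + 36) = 316/(-24) = 316*(-1/24) = -79/6 ≈ -13.167)
m = 7 (m = -7*(-1) = 7)
(B + 34) + m = (-79/6 + 34) + 7 = 125/6 + 7 = 167/6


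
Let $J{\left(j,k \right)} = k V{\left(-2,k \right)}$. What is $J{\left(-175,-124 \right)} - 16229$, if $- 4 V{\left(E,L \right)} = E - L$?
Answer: $-12447$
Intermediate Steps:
$V{\left(E,L \right)} = - \frac{E}{4} + \frac{L}{4}$ ($V{\left(E,L \right)} = - \frac{E - L}{4} = - \frac{E}{4} + \frac{L}{4}$)
$J{\left(j,k \right)} = k \left(\frac{1}{2} + \frac{k}{4}\right)$ ($J{\left(j,k \right)} = k \left(\left(- \frac{1}{4}\right) \left(-2\right) + \frac{k}{4}\right) = k \left(\frac{1}{2} + \frac{k}{4}\right)$)
$J{\left(-175,-124 \right)} - 16229 = \frac{1}{4} \left(-124\right) \left(2 - 124\right) - 16229 = \frac{1}{4} \left(-124\right) \left(-122\right) - 16229 = 3782 - 16229 = -12447$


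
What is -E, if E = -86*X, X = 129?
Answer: 11094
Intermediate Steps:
E = -11094 (E = -86*129 = -11094)
-E = -1*(-11094) = 11094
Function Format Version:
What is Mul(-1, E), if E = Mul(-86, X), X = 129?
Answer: 11094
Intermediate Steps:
E = -11094 (E = Mul(-86, 129) = -11094)
Mul(-1, E) = Mul(-1, -11094) = 11094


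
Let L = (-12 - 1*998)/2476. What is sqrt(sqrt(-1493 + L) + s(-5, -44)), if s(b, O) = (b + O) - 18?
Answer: sqrt(-102687148 + 1238*I*sqrt(2288862682))/1238 ≈ 2.2744 + 8.4955*I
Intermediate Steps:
s(b, O) = -18 + O + b (s(b, O) = (O + b) - 18 = -18 + O + b)
L = -505/1238 (L = (-12 - 998)*(1/2476) = -1010*1/2476 = -505/1238 ≈ -0.40792)
sqrt(sqrt(-1493 + L) + s(-5, -44)) = sqrt(sqrt(-1493 - 505/1238) + (-18 - 44 - 5)) = sqrt(sqrt(-1848839/1238) - 67) = sqrt(I*sqrt(2288862682)/1238 - 67) = sqrt(-67 + I*sqrt(2288862682)/1238)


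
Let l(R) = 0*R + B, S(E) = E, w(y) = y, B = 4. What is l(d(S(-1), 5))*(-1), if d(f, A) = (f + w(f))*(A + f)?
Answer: -4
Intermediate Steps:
d(f, A) = 2*f*(A + f) (d(f, A) = (f + f)*(A + f) = (2*f)*(A + f) = 2*f*(A + f))
l(R) = 4 (l(R) = 0*R + 4 = 0 + 4 = 4)
l(d(S(-1), 5))*(-1) = 4*(-1) = -4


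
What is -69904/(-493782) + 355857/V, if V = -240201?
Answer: -173120665/129201449 ≈ -1.3399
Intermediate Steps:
-69904/(-493782) + 355857/V = -69904/(-493782) + 355857/(-240201) = -69904*(-1/493782) + 355857*(-1/240201) = 2056/14523 - 118619/80067 = -173120665/129201449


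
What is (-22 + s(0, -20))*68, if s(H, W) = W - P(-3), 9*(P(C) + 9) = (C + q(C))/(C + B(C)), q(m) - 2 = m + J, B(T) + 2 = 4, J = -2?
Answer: -6868/3 ≈ -2289.3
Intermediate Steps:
B(T) = 2 (B(T) = -2 + 4 = 2)
q(m) = m (q(m) = 2 + (m - 2) = 2 + (-2 + m) = m)
P(C) = -9 + 2*C/(9*(2 + C)) (P(C) = -9 + ((C + C)/(C + 2))/9 = -9 + ((2*C)/(2 + C))/9 = -9 + (2*C/(2 + C))/9 = -9 + 2*C/(9*(2 + C)))
s(H, W) = 25/3 + W (s(H, W) = W - (-162 - 79*(-3))/(9*(2 - 3)) = W - (-162 + 237)/(9*(-1)) = W - (-1)*75/9 = W - 1*(-25/3) = W + 25/3 = 25/3 + W)
(-22 + s(0, -20))*68 = (-22 + (25/3 - 20))*68 = (-22 - 35/3)*68 = -101/3*68 = -6868/3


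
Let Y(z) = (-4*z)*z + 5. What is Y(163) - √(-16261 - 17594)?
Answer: -106271 - I*√33855 ≈ -1.0627e+5 - 184.0*I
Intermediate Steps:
Y(z) = 5 - 4*z² (Y(z) = -4*z² + 5 = 5 - 4*z²)
Y(163) - √(-16261 - 17594) = (5 - 4*163²) - √(-16261 - 17594) = (5 - 4*26569) - √(-33855) = (5 - 106276) - I*√33855 = -106271 - I*√33855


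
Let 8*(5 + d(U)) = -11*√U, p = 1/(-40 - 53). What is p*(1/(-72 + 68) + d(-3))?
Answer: 7/124 + 11*I*√3/744 ≈ 0.056452 + 0.025608*I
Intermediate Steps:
p = -1/93 (p = 1/(-93) = -1/93 ≈ -0.010753)
d(U) = -5 - 11*√U/8 (d(U) = -5 + (-11*√U)/8 = -5 - 11*√U/8)
p*(1/(-72 + 68) + d(-3)) = -(1/(-72 + 68) + (-5 - 11*I*√3/8))/93 = -(1/(-4) + (-5 - 11*I*√3/8))/93 = -(-¼ + (-5 - 11*I*√3/8))/93 = -(-21/4 - 11*I*√3/8)/93 = 7/124 + 11*I*√3/744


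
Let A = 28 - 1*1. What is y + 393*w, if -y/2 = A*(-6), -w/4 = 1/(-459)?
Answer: 50096/153 ≈ 327.42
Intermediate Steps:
w = 4/459 (w = -4/(-459) = -4*(-1/459) = 4/459 ≈ 0.0087146)
A = 27 (A = 28 - 1 = 27)
y = 324 (y = -54*(-6) = -2*(-162) = 324)
y + 393*w = 324 + 393*(4/459) = 324 + 524/153 = 50096/153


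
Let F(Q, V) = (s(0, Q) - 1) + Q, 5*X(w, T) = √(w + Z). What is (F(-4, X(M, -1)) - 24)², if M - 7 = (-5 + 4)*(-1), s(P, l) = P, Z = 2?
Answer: 841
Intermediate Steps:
M = 8 (M = 7 + (-5 + 4)*(-1) = 7 - 1*(-1) = 7 + 1 = 8)
X(w, T) = √(2 + w)/5 (X(w, T) = √(w + 2)/5 = √(2 + w)/5)
F(Q, V) = -1 + Q (F(Q, V) = (0 - 1) + Q = -1 + Q)
(F(-4, X(M, -1)) - 24)² = ((-1 - 4) - 24)² = (-5 - 24)² = (-29)² = 841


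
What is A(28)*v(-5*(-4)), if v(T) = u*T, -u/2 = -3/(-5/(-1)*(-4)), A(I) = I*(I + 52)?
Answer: -13440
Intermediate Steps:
A(I) = I*(52 + I)
u = -3/10 (u = -(-6)/(-5/(-1)*(-4)) = -(-6)/(-5*(-1)*(-4)) = -(-6)/(5*(-4)) = -(-6)/(-20) = -(-6)*(-1)/20 = -2*3/20 = -3/10 ≈ -0.30000)
v(T) = -3*T/10
A(28)*v(-5*(-4)) = (28*(52 + 28))*(-(-3)*(-4)/2) = (28*80)*(-3/10*20) = 2240*(-6) = -13440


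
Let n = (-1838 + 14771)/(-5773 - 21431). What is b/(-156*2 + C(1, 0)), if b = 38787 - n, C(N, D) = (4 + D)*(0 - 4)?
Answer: -351724827/2974304 ≈ -118.25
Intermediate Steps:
C(N, D) = -16 - 4*D (C(N, D) = (4 + D)*(-4) = -16 - 4*D)
n = -4311/9068 (n = 12933/(-27204) = 12933*(-1/27204) = -4311/9068 ≈ -0.47541)
b = 351724827/9068 (b = 38787 - 1*(-4311/9068) = 38787 + 4311/9068 = 351724827/9068 ≈ 38788.)
b/(-156*2 + C(1, 0)) = 351724827/(9068*(-156*2 + (-16 - 4*0))) = 351724827/(9068*(-312 + (-16 + 0))) = 351724827/(9068*(-312 - 16)) = (351724827/9068)/(-328) = (351724827/9068)*(-1/328) = -351724827/2974304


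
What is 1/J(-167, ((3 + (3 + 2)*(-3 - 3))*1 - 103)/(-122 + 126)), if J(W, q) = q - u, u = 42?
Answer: -2/149 ≈ -0.013423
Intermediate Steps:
J(W, q) = -42 + q (J(W, q) = q - 1*42 = q - 42 = -42 + q)
1/J(-167, ((3 + (3 + 2)*(-3 - 3))*1 - 103)/(-122 + 126)) = 1/(-42 + ((3 + (3 + 2)*(-3 - 3))*1 - 103)/(-122 + 126)) = 1/(-42 + ((3 + 5*(-6))*1 - 103)/4) = 1/(-42 + ((3 - 30)*1 - 103)*(¼)) = 1/(-42 + (-27*1 - 103)*(¼)) = 1/(-42 + (-27 - 103)*(¼)) = 1/(-42 - 130*¼) = 1/(-42 - 65/2) = 1/(-149/2) = -2/149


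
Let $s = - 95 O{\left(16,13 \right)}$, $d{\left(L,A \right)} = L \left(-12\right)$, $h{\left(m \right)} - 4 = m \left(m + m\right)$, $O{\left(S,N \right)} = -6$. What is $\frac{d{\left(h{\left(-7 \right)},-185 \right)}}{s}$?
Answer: $- \frac{204}{95} \approx -2.1474$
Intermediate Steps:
$h{\left(m \right)} = 4 + 2 m^{2}$ ($h{\left(m \right)} = 4 + m \left(m + m\right) = 4 + m 2 m = 4 + 2 m^{2}$)
$d{\left(L,A \right)} = - 12 L$
$s = 570$ ($s = \left(-95\right) \left(-6\right) = 570$)
$\frac{d{\left(h{\left(-7 \right)},-185 \right)}}{s} = \frac{\left(-12\right) \left(4 + 2 \left(-7\right)^{2}\right)}{570} = - 12 \left(4 + 2 \cdot 49\right) \frac{1}{570} = - 12 \left(4 + 98\right) \frac{1}{570} = \left(-12\right) 102 \cdot \frac{1}{570} = \left(-1224\right) \frac{1}{570} = - \frac{204}{95}$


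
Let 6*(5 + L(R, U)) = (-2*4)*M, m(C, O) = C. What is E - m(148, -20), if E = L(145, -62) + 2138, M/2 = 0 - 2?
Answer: 5971/3 ≈ 1990.3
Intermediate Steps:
M = -4 (M = 2*(0 - 2) = 2*(-2) = -4)
L(R, U) = 1/3 (L(R, U) = -5 + (-2*4*(-4))/6 = -5 + (-8*(-4))/6 = -5 + (1/6)*32 = -5 + 16/3 = 1/3)
E = 6415/3 (E = 1/3 + 2138 = 6415/3 ≈ 2138.3)
E - m(148, -20) = 6415/3 - 1*148 = 6415/3 - 148 = 5971/3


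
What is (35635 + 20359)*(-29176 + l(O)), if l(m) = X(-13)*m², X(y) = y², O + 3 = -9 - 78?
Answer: 75016505656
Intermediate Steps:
O = -90 (O = -3 + (-9 - 78) = -3 - 87 = -90)
l(m) = 169*m² (l(m) = (-13)²*m² = 169*m²)
(35635 + 20359)*(-29176 + l(O)) = (35635 + 20359)*(-29176 + 169*(-90)²) = 55994*(-29176 + 169*8100) = 55994*(-29176 + 1368900) = 55994*1339724 = 75016505656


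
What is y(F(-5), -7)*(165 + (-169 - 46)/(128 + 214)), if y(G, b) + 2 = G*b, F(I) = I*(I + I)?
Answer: -9893840/171 ≈ -57859.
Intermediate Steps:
F(I) = 2*I² (F(I) = I*(2*I) = 2*I²)
y(G, b) = -2 + G*b
y(F(-5), -7)*(165 + (-169 - 46)/(128 + 214)) = (-2 + (2*(-5)²)*(-7))*(165 + (-169 - 46)/(128 + 214)) = (-2 + (2*25)*(-7))*(165 - 215/342) = (-2 + 50*(-7))*(165 - 215*1/342) = (-2 - 350)*(165 - 215/342) = -352*56215/342 = -9893840/171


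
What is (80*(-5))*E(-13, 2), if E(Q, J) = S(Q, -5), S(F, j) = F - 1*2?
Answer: 6000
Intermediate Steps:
S(F, j) = -2 + F (S(F, j) = F - 2 = -2 + F)
E(Q, J) = -2 + Q
(80*(-5))*E(-13, 2) = (80*(-5))*(-2 - 13) = -400*(-15) = 6000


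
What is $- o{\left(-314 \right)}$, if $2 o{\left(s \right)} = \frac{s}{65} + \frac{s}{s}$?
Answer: $\frac{249}{130} \approx 1.9154$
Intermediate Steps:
$o{\left(s \right)} = \frac{1}{2} + \frac{s}{130}$ ($o{\left(s \right)} = \frac{\frac{s}{65} + \frac{s}{s}}{2} = \frac{s \frac{1}{65} + 1}{2} = \frac{\frac{s}{65} + 1}{2} = \frac{1 + \frac{s}{65}}{2} = \frac{1}{2} + \frac{s}{130}$)
$- o{\left(-314 \right)} = - (\frac{1}{2} + \frac{1}{130} \left(-314\right)) = - (\frac{1}{2} - \frac{157}{65}) = \left(-1\right) \left(- \frac{249}{130}\right) = \frac{249}{130}$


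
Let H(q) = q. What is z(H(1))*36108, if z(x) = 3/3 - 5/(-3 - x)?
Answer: 81243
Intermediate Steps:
z(x) = 1 - 5/(-3 - x) (z(x) = 3*(⅓) - 5/(-3 - x) = 1 - 5/(-3 - x))
z(H(1))*36108 = ((8 + 1)/(3 + 1))*36108 = (9/4)*36108 = 81243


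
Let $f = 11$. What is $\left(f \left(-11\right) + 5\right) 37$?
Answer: $-4292$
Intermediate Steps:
$\left(f \left(-11\right) + 5\right) 37 = \left(11 \left(-11\right) + 5\right) 37 = \left(-121 + 5\right) 37 = \left(-116\right) 37 = -4292$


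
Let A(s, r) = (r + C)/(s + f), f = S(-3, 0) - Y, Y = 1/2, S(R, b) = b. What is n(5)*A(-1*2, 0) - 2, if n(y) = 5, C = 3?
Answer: -8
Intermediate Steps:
Y = ½ ≈ 0.50000
f = -½ (f = 0 - 1*½ = 0 - ½ = -½ ≈ -0.50000)
A(s, r) = (3 + r)/(-½ + s) (A(s, r) = (r + 3)/(s - ½) = (3 + r)/(-½ + s))
n(5)*A(-1*2, 0) - 2 = 5*(2*(3 + 0)/(-1 + 2*(-1*2))) - 2 = 5*(2*3/(-1 + 2*(-2))) - 2 = 5*(2*3/(-1 - 4)) - 2 = 5*(2*3/(-5)) - 2 = 5*(2*(-⅕)*3) - 2 = 5*(-6/5) - 2 = -6 - 2 = -8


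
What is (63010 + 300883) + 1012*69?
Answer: 433721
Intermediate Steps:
(63010 + 300883) + 1012*69 = 363893 + 69828 = 433721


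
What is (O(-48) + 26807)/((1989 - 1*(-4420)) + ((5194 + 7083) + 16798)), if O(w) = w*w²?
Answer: -83785/35484 ≈ -2.3612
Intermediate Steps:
O(w) = w³
(O(-48) + 26807)/((1989 - 1*(-4420)) + ((5194 + 7083) + 16798)) = ((-48)³ + 26807)/((1989 - 1*(-4420)) + ((5194 + 7083) + 16798)) = (-110592 + 26807)/((1989 + 4420) + (12277 + 16798)) = -83785/(6409 + 29075) = -83785/35484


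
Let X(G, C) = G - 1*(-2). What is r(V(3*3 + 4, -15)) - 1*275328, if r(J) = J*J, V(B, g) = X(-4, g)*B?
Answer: -274652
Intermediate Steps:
X(G, C) = 2 + G (X(G, C) = G + 2 = 2 + G)
V(B, g) = -2*B (V(B, g) = (2 - 4)*B = -2*B)
r(J) = J²
r(V(3*3 + 4, -15)) - 1*275328 = (-2*(3*3 + 4))² - 1*275328 = (-2*(9 + 4))² - 275328 = (-2*13)² - 275328 = (-26)² - 275328 = 676 - 275328 = -274652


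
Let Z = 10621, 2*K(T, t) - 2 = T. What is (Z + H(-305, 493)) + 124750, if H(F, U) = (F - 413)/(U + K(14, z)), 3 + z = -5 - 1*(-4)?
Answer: 67820153/501 ≈ 1.3537e+5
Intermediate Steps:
z = -4 (z = -3 + (-5 - 1*(-4)) = -3 + (-5 + 4) = -3 - 1 = -4)
K(T, t) = 1 + T/2
H(F, U) = (-413 + F)/(8 + U) (H(F, U) = (F - 413)/(U + (1 + (1/2)*14)) = (-413 + F)/(U + (1 + 7)) = (-413 + F)/(U + 8) = (-413 + F)/(8 + U))
(Z + H(-305, 493)) + 124750 = (10621 + (-413 - 305)/(8 + 493)) + 124750 = (10621 - 718/501) + 124750 = 5320403/501 + 124750 = 67820153/501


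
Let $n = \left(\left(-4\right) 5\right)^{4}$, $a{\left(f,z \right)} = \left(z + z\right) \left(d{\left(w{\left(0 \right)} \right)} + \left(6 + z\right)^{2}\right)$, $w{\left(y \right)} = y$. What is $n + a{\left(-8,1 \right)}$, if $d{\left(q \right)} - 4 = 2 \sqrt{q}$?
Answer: $160106$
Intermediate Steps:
$d{\left(q \right)} = 4 + 2 \sqrt{q}$
$a{\left(f,z \right)} = 2 z \left(4 + \left(6 + z\right)^{2}\right)$ ($a{\left(f,z \right)} = \left(z + z\right) \left(\left(4 + 2 \sqrt{0}\right) + \left(6 + z\right)^{2}\right) = 2 z \left(\left(4 + 2 \cdot 0\right) + \left(6 + z\right)^{2}\right) = 2 z \left(\left(4 + 0\right) + \left(6 + z\right)^{2}\right) = 2 z \left(4 + \left(6 + z\right)^{2}\right)$)
$n = 160000$ ($n = \left(-20\right)^{4} = 160000$)
$n + a{\left(-8,1 \right)} = 160000 + 2 \cdot 1 \left(4 + \left(6 + 1\right)^{2}\right) = 160000 + 2 \cdot 1 \left(4 + 7^{2}\right) = 160000 + 2 \cdot 1 \left(4 + 49\right) = 160000 + 2 \cdot 1 \cdot 53 = 160000 + 106 = 160106$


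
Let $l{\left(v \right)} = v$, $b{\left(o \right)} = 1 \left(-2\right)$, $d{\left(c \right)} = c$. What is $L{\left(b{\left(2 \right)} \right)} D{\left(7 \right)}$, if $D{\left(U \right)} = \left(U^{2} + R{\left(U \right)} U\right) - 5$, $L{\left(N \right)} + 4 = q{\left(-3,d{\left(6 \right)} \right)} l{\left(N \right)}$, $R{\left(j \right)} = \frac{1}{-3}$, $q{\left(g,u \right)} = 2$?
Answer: $- \frac{1000}{3} \approx -333.33$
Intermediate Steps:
$b{\left(o \right)} = -2$
$R{\left(j \right)} = - \frac{1}{3}$
$L{\left(N \right)} = -4 + 2 N$
$D{\left(U \right)} = -5 + U^{2} - \frac{U}{3}$ ($D{\left(U \right)} = \left(U^{2} - \frac{U}{3}\right) - 5 = -5 + U^{2} - \frac{U}{3}$)
$L{\left(b{\left(2 \right)} \right)} D{\left(7 \right)} = \left(-4 + 2 \left(-2\right)\right) \left(-5 + 7^{2} - \frac{7}{3}\right) = \left(-4 - 4\right) \left(-5 + 49 - \frac{7}{3}\right) = \left(-8\right) \frac{125}{3} = - \frac{1000}{3}$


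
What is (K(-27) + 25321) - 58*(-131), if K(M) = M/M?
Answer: 32920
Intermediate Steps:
K(M) = 1
(K(-27) + 25321) - 58*(-131) = (1 + 25321) - 58*(-131) = 25322 + 7598 = 32920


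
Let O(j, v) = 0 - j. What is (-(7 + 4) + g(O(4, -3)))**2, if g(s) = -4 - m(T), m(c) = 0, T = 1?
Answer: 225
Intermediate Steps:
O(j, v) = -j
g(s) = -4 (g(s) = -4 - 1*0 = -4 + 0 = -4)
(-(7 + 4) + g(O(4, -3)))**2 = (-(7 + 4) - 4)**2 = (-1*11 - 4)**2 = (-11 - 4)**2 = (-15)**2 = 225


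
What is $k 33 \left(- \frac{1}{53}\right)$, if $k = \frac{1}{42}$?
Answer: $- \frac{11}{742} \approx -0.014825$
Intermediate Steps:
$k = \frac{1}{42} \approx 0.02381$
$k 33 \left(- \frac{1}{53}\right) = \frac{1}{42} \cdot 33 \left(- \frac{1}{53}\right) = \frac{11 \left(\left(-1\right) \frac{1}{53}\right)}{14} = \frac{11}{14} \left(- \frac{1}{53}\right) = - \frac{11}{742}$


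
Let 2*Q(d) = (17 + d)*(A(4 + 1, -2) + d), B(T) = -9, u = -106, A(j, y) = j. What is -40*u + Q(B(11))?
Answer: 4224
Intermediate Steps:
Q(d) = (5 + d)*(17 + d)/2 (Q(d) = ((17 + d)*((4 + 1) + d))/2 = ((17 + d)*(5 + d))/2 = ((5 + d)*(17 + d))/2 = (5 + d)*(17 + d)/2)
-40*u + Q(B(11)) = -40*(-106) + (85/2 + (½)*(-9)² + 11*(-9)) = 4240 + (85/2 + (½)*81 - 99) = 4240 + (85/2 + 81/2 - 99) = 4240 - 16 = 4224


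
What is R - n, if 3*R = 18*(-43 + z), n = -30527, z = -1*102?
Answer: 29657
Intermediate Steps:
z = -102
R = -870 (R = (18*(-43 - 102))/3 = (18*(-145))/3 = (⅓)*(-2610) = -870)
R - n = -870 - 1*(-30527) = -870 + 30527 = 29657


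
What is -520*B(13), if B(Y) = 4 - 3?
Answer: -520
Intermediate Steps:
B(Y) = 1
-520*B(13) = -520*1 = -520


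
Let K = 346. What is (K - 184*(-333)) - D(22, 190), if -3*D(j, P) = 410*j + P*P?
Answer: 76658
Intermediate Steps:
D(j, P) = -410*j/3 - P²/3 (D(j, P) = -(410*j + P*P)/3 = -(410*j + P²)/3 = -(P² + 410*j)/3 = -410*j/3 - P²/3)
(K - 184*(-333)) - D(22, 190) = (346 - 184*(-333)) - (-410/3*22 - ⅓*190²) = (346 + 61272) - (-9020/3 - ⅓*36100) = 61618 - (-9020/3 - 36100/3) = 61618 - 1*(-15040) = 61618 + 15040 = 76658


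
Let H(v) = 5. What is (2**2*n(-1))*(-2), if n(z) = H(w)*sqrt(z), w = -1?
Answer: -40*I ≈ -40.0*I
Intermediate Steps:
n(z) = 5*sqrt(z)
(2**2*n(-1))*(-2) = (2**2*(5*sqrt(-1)))*(-2) = (4*(5*I))*(-2) = (20*I)*(-2) = -40*I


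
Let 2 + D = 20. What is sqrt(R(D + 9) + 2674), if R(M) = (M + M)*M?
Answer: 2*sqrt(1033) ≈ 64.281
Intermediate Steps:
D = 18 (D = -2 + 20 = 18)
R(M) = 2*M**2 (R(M) = (2*M)*M = 2*M**2)
sqrt(R(D + 9) + 2674) = sqrt(2*(18 + 9)**2 + 2674) = sqrt(2*27**2 + 2674) = sqrt(2*729 + 2674) = sqrt(1458 + 2674) = sqrt(4132) = 2*sqrt(1033)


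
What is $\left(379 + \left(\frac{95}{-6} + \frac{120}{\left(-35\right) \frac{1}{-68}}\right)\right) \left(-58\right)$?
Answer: $- \frac{726305}{21} \approx -34586.0$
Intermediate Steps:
$\left(379 + \left(\frac{95}{-6} + \frac{120}{\left(-35\right) \frac{1}{-68}}\right)\right) \left(-58\right) = \left(379 + \left(95 \left(- \frac{1}{6}\right) + \frac{120}{\left(-35\right) \left(- \frac{1}{68}\right)}\right)\right) \left(-58\right) = \left(379 - \left(\frac{95}{6} - \frac{120}{\frac{35}{68}}\right)\right) \left(-58\right) = \left(379 + \left(- \frac{95}{6} + 120 \cdot \frac{68}{35}\right)\right) \left(-58\right) = \left(379 + \left(- \frac{95}{6} + \frac{1632}{7}\right)\right) \left(-58\right) = \left(379 + \frac{9127}{42}\right) \left(-58\right) = \frac{25045}{42} \left(-58\right) = - \frac{726305}{21}$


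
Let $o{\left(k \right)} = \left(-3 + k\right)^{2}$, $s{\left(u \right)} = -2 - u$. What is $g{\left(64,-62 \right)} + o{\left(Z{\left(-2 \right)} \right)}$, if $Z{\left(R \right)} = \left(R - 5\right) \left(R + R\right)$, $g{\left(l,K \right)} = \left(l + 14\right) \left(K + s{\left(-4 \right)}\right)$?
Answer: $-4055$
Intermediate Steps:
$g{\left(l,K \right)} = \left(2 + K\right) \left(14 + l\right)$ ($g{\left(l,K \right)} = \left(l + 14\right) \left(K - -2\right) = \left(14 + l\right) \left(K + \left(-2 + 4\right)\right) = \left(14 + l\right) \left(K + 2\right) = \left(14 + l\right) \left(2 + K\right) = \left(2 + K\right) \left(14 + l\right)$)
$Z{\left(R \right)} = 2 R \left(-5 + R\right)$ ($Z{\left(R \right)} = \left(-5 + R\right) 2 R = 2 R \left(-5 + R\right)$)
$g{\left(64,-62 \right)} + o{\left(Z{\left(-2 \right)} \right)} = \left(28 + 2 \cdot 64 + 14 \left(-62\right) - 3968\right) + \left(-3 + 2 \left(-2\right) \left(-5 - 2\right)\right)^{2} = \left(28 + 128 - 868 - 3968\right) + \left(-3 + 2 \left(-2\right) \left(-7\right)\right)^{2} = -4680 + \left(-3 + 28\right)^{2} = -4680 + 25^{2} = -4680 + 625 = -4055$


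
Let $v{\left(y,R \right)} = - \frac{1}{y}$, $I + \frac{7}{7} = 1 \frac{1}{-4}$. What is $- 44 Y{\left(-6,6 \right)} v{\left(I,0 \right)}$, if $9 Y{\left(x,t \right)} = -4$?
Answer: $\frac{704}{45} \approx 15.644$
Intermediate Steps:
$Y{\left(x,t \right)} = - \frac{4}{9}$ ($Y{\left(x,t \right)} = \frac{1}{9} \left(-4\right) = - \frac{4}{9}$)
$I = - \frac{5}{4}$ ($I = -1 + 1 \frac{1}{-4} = -1 + 1 \left(- \frac{1}{4}\right) = -1 - \frac{1}{4} = - \frac{5}{4} \approx -1.25$)
$- 44 Y{\left(-6,6 \right)} v{\left(I,0 \right)} = \left(-44\right) \left(- \frac{4}{9}\right) \left(- \frac{1}{- \frac{5}{4}}\right) = \frac{176 \left(\left(-1\right) \left(- \frac{4}{5}\right)\right)}{9} = \frac{176}{9} \cdot \frac{4}{5} = \frac{704}{45}$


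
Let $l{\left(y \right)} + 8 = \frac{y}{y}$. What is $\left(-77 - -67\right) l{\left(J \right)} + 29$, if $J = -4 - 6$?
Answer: $99$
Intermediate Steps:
$J = -10$
$l{\left(y \right)} = -7$ ($l{\left(y \right)} = -8 + \frac{y}{y} = -8 + 1 = -7$)
$\left(-77 - -67\right) l{\left(J \right)} + 29 = \left(-77 - -67\right) \left(-7\right) + 29 = \left(-77 + 67\right) \left(-7\right) + 29 = \left(-10\right) \left(-7\right) + 29 = 70 + 29 = 99$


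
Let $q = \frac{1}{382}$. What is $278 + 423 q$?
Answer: $\frac{106619}{382} \approx 279.11$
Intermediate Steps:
$q = \frac{1}{382} \approx 0.0026178$
$278 + 423 q = 278 + 423 \cdot \frac{1}{382} = 278 + \frac{423}{382} = \frac{106619}{382}$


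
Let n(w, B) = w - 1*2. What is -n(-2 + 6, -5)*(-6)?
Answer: 12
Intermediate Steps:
n(w, B) = -2 + w (n(w, B) = w - 2 = -2 + w)
-n(-2 + 6, -5)*(-6) = -(-2 + (-2 + 6))*(-6) = -(-2 + 4)*(-6) = -2*(-6) = -1*(-12) = 12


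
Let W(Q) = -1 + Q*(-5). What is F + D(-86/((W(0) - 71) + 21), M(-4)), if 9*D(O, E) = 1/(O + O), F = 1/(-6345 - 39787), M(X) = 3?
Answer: 48983/1487757 ≈ 0.032924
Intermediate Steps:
W(Q) = -1 - 5*Q
F = -1/46132 (F = 1/(-46132) = -1/46132 ≈ -2.1677e-5)
D(O, E) = 1/(18*O) (D(O, E) = 1/(9*(O + O)) = 1/(9*((2*O))) = (1/(2*O))/9 = 1/(18*O))
F + D(-86/((W(0) - 71) + 21), M(-4)) = -1/46132 + 1/(18*((-86/(((-1 - 5*0) - 71) + 21)))) = -1/46132 + 1/(18*((-86/(((-1 + 0) - 71) + 21)))) = -1/46132 + 1/(18*((-86/((-1 - 71) + 21)))) = -1/46132 + 1/(18*((-86/(-72 + 21)))) = -1/46132 + 1/(18*((-86/(-51)))) = -1/46132 + 1/(18*((-86*(-1/51)))) = -1/46132 + 1/(18*(86/51)) = -1/46132 + (1/18)*(51/86) = -1/46132 + 17/516 = 48983/1487757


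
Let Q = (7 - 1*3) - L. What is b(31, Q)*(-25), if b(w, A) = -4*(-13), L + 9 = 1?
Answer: -1300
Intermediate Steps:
L = -8 (L = -9 + 1 = -8)
Q = 12 (Q = (7 - 1*3) - 1*(-8) = (7 - 3) + 8 = 4 + 8 = 12)
b(w, A) = 52
b(31, Q)*(-25) = 52*(-25) = -1300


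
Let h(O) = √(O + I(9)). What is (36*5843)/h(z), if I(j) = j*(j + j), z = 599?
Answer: 210348*√761/761 ≈ 7625.1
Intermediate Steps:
I(j) = 2*j² (I(j) = j*(2*j) = 2*j²)
h(O) = √(162 + O) (h(O) = √(O + 2*9²) = √(O + 2*81) = √(O + 162) = √(162 + O))
(36*5843)/h(z) = (36*5843)/(√(162 + 599)) = 210348/(√761) = 210348*(√761/761) = 210348*√761/761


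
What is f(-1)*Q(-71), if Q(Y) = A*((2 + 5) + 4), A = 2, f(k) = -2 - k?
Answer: -22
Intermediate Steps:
Q(Y) = 22 (Q(Y) = 2*((2 + 5) + 4) = 2*(7 + 4) = 2*11 = 22)
f(-1)*Q(-71) = (-2 - 1*(-1))*22 = (-2 + 1)*22 = -1*22 = -22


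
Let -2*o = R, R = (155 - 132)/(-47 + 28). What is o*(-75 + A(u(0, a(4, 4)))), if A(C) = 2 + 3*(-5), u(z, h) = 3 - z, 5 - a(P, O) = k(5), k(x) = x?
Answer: -1012/19 ≈ -53.263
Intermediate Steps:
a(P, O) = 0 (a(P, O) = 5 - 1*5 = 5 - 5 = 0)
A(C) = -13 (A(C) = 2 - 15 = -13)
R = -23/19 (R = 23/(-19) = 23*(-1/19) = -23/19 ≈ -1.2105)
o = 23/38 (o = -½*(-23/19) = 23/38 ≈ 0.60526)
o*(-75 + A(u(0, a(4, 4)))) = 23*(-75 - 13)/38 = (23/38)*(-88) = -1012/19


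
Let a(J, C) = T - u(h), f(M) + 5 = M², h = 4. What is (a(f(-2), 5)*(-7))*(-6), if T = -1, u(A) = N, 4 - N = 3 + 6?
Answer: 168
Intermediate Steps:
f(M) = -5 + M²
N = -5 (N = 4 - (3 + 6) = 4 - 1*9 = 4 - 9 = -5)
u(A) = -5
a(J, C) = 4 (a(J, C) = -1 - 1*(-5) = -1 + 5 = 4)
(a(f(-2), 5)*(-7))*(-6) = (4*(-7))*(-6) = -28*(-6) = 168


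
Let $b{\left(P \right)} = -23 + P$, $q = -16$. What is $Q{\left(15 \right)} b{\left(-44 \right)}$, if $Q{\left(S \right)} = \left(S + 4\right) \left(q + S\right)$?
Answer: $1273$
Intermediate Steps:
$Q{\left(S \right)} = \left(-16 + S\right) \left(4 + S\right)$ ($Q{\left(S \right)} = \left(S + 4\right) \left(-16 + S\right) = \left(4 + S\right) \left(-16 + S\right) = \left(-16 + S\right) \left(4 + S\right)$)
$Q{\left(15 \right)} b{\left(-44 \right)} = \left(-64 + 15^{2} - 180\right) \left(-23 - 44\right) = \left(-64 + 225 - 180\right) \left(-67\right) = \left(-19\right) \left(-67\right) = 1273$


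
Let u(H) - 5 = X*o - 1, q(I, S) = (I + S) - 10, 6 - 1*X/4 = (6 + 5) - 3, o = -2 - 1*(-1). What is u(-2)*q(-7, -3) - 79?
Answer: -319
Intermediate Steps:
o = -1 (o = -2 + 1 = -1)
X = -8 (X = 24 - 4*((6 + 5) - 3) = 24 - 4*(11 - 3) = 24 - 4*8 = 24 - 32 = -8)
q(I, S) = -10 + I + S
u(H) = 12 (u(H) = 5 + (-8*(-1) - 1) = 5 + (8 - 1) = 5 + 7 = 12)
u(-2)*q(-7, -3) - 79 = 12*(-10 - 7 - 3) - 79 = 12*(-20) - 79 = -240 - 79 = -319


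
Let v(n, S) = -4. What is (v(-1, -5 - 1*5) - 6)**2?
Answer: 100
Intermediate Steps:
(v(-1, -5 - 1*5) - 6)**2 = (-4 - 6)**2 = (-10)**2 = 100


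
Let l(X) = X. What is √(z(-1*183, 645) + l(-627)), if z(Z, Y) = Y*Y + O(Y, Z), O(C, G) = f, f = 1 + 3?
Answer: 13*√2458 ≈ 644.52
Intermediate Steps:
f = 4
O(C, G) = 4
z(Z, Y) = 4 + Y² (z(Z, Y) = Y*Y + 4 = Y² + 4 = 4 + Y²)
√(z(-1*183, 645) + l(-627)) = √((4 + 645²) - 627) = √((4 + 416025) - 627) = √(416029 - 627) = √415402 = 13*√2458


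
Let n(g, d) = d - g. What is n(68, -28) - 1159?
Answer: -1255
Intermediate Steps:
n(68, -28) - 1159 = (-28 - 1*68) - 1159 = (-28 - 68) - 1159 = -96 - 1159 = -1255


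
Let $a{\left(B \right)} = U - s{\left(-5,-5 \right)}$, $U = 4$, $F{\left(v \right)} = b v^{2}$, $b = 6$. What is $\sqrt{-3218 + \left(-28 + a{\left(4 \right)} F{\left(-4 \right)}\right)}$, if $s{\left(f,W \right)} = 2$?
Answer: $i \sqrt{3054} \approx 55.263 i$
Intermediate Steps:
$F{\left(v \right)} = 6 v^{2}$
$a{\left(B \right)} = 2$ ($a{\left(B \right)} = 4 - 2 = 2$)
$\sqrt{-3218 + \left(-28 + a{\left(4 \right)} F{\left(-4 \right)}\right)} = \sqrt{-3218 - \left(28 - 2 \cdot 6 \left(-4\right)^{2}\right)} = \sqrt{-3218 - \left(28 - 2 \cdot 6 \cdot 16\right)} = \sqrt{-3218 + \left(-28 + 2 \cdot 96\right)} = \sqrt{-3218 + \left(-28 + 192\right)} = \sqrt{-3218 + 164} = \sqrt{-3054} = i \sqrt{3054}$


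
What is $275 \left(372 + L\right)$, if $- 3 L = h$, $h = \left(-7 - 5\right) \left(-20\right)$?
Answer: $80300$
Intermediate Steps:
$h = 240$ ($h = \left(-7 - 5\right) \left(-20\right) = \left(-12\right) \left(-20\right) = 240$)
$L = -80$ ($L = \left(- \frac{1}{3}\right) 240 = -80$)
$275 \left(372 + L\right) = 275 \left(372 - 80\right) = 275 \cdot 292 = 80300$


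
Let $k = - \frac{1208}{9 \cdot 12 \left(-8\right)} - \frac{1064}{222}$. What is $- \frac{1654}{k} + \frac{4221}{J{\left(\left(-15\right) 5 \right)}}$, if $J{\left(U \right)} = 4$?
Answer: $\frac{83695401}{54260} \approx 1542.5$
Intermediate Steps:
$k = - \frac{13565}{3996}$ ($k = - \frac{1208}{108 \left(-8\right)} - \frac{532}{111} = - \frac{1208}{-864} - \frac{532}{111} = \left(-1208\right) \left(- \frac{1}{864}\right) - \frac{532}{111} = \frac{151}{108} - \frac{532}{111} = - \frac{13565}{3996} \approx -3.3946$)
$- \frac{1654}{k} + \frac{4221}{J{\left(\left(-15\right) 5 \right)}} = - \frac{1654}{- \frac{13565}{3996}} + \frac{4221}{4} = \left(-1654\right) \left(- \frac{3996}{13565}\right) + 4221 \cdot \frac{1}{4} = \frac{6609384}{13565} + \frac{4221}{4} = \frac{83695401}{54260}$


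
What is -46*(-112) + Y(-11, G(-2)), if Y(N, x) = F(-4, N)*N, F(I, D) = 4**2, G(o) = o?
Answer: 4976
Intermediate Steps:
F(I, D) = 16
Y(N, x) = 16*N
-46*(-112) + Y(-11, G(-2)) = -46*(-112) + 16*(-11) = 5152 - 176 = 4976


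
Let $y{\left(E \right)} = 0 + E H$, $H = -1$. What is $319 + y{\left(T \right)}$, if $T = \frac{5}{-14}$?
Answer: $\frac{4471}{14} \approx 319.36$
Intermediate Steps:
$T = - \frac{5}{14}$ ($T = 5 \left(- \frac{1}{14}\right) = - \frac{5}{14} \approx -0.35714$)
$y{\left(E \right)} = - E$ ($y{\left(E \right)} = 0 + E \left(-1\right) = 0 - E = - E$)
$319 + y{\left(T \right)} = 319 - - \frac{5}{14} = 319 + \frac{5}{14} = \frac{4471}{14}$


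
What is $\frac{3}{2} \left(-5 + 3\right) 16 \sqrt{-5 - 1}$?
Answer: $- 48 i \sqrt{6} \approx - 117.58 i$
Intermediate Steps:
$\frac{3}{2} \left(-5 + 3\right) 16 \sqrt{-5 - 1} = 3 \cdot \frac{1}{2} \left(-2\right) 16 \sqrt{-6} = \frac{3}{2} \left(-2\right) 16 i \sqrt{6} = \left(-3\right) 16 i \sqrt{6} = - 48 i \sqrt{6}$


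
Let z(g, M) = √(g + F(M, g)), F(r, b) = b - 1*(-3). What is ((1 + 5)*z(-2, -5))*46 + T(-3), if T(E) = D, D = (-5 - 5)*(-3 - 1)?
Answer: 40 + 276*I ≈ 40.0 + 276.0*I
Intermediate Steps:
F(r, b) = 3 + b (F(r, b) = b + 3 = 3 + b)
z(g, M) = √(3 + 2*g) (z(g, M) = √(g + (3 + g)) = √(3 + 2*g))
D = 40 (D = -10*(-4) = 40)
T(E) = 40
((1 + 5)*z(-2, -5))*46 + T(-3) = ((1 + 5)*√(3 + 2*(-2)))*46 + 40 = (6*√(3 - 4))*46 + 40 = (6*√(-1))*46 + 40 = (6*I)*46 + 40 = 276*I + 40 = 40 + 276*I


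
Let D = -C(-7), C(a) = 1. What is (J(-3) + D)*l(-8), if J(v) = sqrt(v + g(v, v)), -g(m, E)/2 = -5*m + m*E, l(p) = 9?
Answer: -9 + 9*I*sqrt(51) ≈ -9.0 + 64.273*I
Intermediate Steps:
g(m, E) = 10*m - 2*E*m (g(m, E) = -2*(-5*m + m*E) = -2*(-5*m + E*m) = 10*m - 2*E*m)
D = -1 (D = -1*1 = -1)
J(v) = sqrt(v + 2*v*(5 - v))
(J(-3) + D)*l(-8) = (sqrt(-3*(11 - 2*(-3))) - 1)*9 = (sqrt(-3*(11 + 6)) - 1)*9 = (sqrt(-3*17) - 1)*9 = (sqrt(-51) - 1)*9 = (I*sqrt(51) - 1)*9 = (-1 + I*sqrt(51))*9 = -9 + 9*I*sqrt(51)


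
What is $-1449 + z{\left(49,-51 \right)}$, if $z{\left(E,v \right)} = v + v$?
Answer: $-1551$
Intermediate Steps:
$z{\left(E,v \right)} = 2 v$
$-1449 + z{\left(49,-51 \right)} = -1449 + 2 \left(-51\right) = -1449 - 102 = -1551$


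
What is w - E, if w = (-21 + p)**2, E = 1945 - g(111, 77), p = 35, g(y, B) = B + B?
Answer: -1595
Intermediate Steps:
g(y, B) = 2*B
E = 1791 (E = 1945 - 2*77 = 1945 - 1*154 = 1945 - 154 = 1791)
w = 196 (w = (-21 + 35)**2 = 14**2 = 196)
w - E = 196 - 1*1791 = 196 - 1791 = -1595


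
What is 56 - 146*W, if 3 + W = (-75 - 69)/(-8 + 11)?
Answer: 7502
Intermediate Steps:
W = -51 (W = -3 + (-75 - 69)/(-8 + 11) = -3 - 144/3 = -3 - 144*1/3 = -3 - 48 = -51)
56 - 146*W = 56 - 146*(-51) = 56 + 7446 = 7502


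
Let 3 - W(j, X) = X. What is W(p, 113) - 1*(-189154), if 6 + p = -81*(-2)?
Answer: 189044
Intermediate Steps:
p = 156 (p = -6 - 81*(-2) = -6 + 162 = 156)
W(j, X) = 3 - X
W(p, 113) - 1*(-189154) = (3 - 1*113) - 1*(-189154) = (3 - 113) + 189154 = -110 + 189154 = 189044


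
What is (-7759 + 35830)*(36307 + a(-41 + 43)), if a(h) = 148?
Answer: 1023328305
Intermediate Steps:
(-7759 + 35830)*(36307 + a(-41 + 43)) = (-7759 + 35830)*(36307 + 148) = 28071*36455 = 1023328305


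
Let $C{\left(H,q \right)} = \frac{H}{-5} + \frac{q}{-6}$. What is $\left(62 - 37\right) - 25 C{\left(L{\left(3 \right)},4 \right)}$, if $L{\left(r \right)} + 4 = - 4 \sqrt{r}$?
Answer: $\frac{65}{3} - 20 \sqrt{3} \approx -12.974$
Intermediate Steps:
$L{\left(r \right)} = -4 - 4 \sqrt{r}$
$C{\left(H,q \right)} = - \frac{H}{5} - \frac{q}{6}$ ($C{\left(H,q \right)} = H \left(- \frac{1}{5}\right) + q \left(- \frac{1}{6}\right) = - \frac{H}{5} - \frac{q}{6}$)
$\left(62 - 37\right) - 25 C{\left(L{\left(3 \right)},4 \right)} = \left(62 - 37\right) - 25 \left(- \frac{-4 - 4 \sqrt{3}}{5} - \frac{2}{3}\right) = 25 - 25 \left(\left(\frac{4}{5} + \frac{4 \sqrt{3}}{5}\right) - \frac{2}{3}\right) = 25 - 25 \left(\frac{2}{15} + \frac{4 \sqrt{3}}{5}\right) = 25 - \left(\frac{10}{3} + 20 \sqrt{3}\right) = \frac{65}{3} - 20 \sqrt{3}$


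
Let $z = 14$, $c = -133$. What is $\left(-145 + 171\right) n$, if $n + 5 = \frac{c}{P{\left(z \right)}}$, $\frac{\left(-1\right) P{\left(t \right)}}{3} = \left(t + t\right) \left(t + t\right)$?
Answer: $- \frac{21593}{168} \approx -128.53$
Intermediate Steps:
$P{\left(t \right)} = - 12 t^{2}$ ($P{\left(t \right)} = - 3 \left(t + t\right) \left(t + t\right) = - 3 \cdot 2 t 2 t = - 3 \cdot 4 t^{2} = - 12 t^{2}$)
$n = - \frac{1661}{336}$ ($n = -5 - \frac{133}{\left(-12\right) 14^{2}} = -5 - \frac{133}{\left(-12\right) 196} = -5 - \frac{133}{-2352} = -5 - - \frac{19}{336} = -5 + \frac{19}{336} = - \frac{1661}{336} \approx -4.9435$)
$\left(-145 + 171\right) n = \left(-145 + 171\right) \left(- \frac{1661}{336}\right) = 26 \left(- \frac{1661}{336}\right) = - \frac{21593}{168}$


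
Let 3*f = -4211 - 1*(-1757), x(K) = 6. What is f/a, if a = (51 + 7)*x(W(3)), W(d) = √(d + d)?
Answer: -409/174 ≈ -2.3506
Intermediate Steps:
W(d) = √2*√d (W(d) = √(2*d) = √2*√d)
f = -818 (f = (-4211 - 1*(-1757))/3 = (-4211 + 1757)/3 = (⅓)*(-2454) = -818)
a = 348 (a = (51 + 7)*6 = 58*6 = 348)
f/a = -818/348 = -818*1/348 = -409/174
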